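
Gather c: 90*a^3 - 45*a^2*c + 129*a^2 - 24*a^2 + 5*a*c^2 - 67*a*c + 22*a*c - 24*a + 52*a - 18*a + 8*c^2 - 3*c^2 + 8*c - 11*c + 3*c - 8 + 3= 90*a^3 + 105*a^2 + 10*a + c^2*(5*a + 5) + c*(-45*a^2 - 45*a) - 5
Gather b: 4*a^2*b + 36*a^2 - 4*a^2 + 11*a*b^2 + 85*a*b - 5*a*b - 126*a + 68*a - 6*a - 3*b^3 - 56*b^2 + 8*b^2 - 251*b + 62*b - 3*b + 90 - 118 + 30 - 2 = 32*a^2 - 64*a - 3*b^3 + b^2*(11*a - 48) + b*(4*a^2 + 80*a - 192)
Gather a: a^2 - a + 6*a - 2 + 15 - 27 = a^2 + 5*a - 14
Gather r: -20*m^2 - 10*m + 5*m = -20*m^2 - 5*m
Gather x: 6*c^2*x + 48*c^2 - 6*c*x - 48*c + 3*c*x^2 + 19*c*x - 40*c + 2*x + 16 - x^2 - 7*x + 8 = 48*c^2 - 88*c + x^2*(3*c - 1) + x*(6*c^2 + 13*c - 5) + 24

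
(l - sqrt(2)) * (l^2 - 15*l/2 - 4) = l^3 - 15*l^2/2 - sqrt(2)*l^2 - 4*l + 15*sqrt(2)*l/2 + 4*sqrt(2)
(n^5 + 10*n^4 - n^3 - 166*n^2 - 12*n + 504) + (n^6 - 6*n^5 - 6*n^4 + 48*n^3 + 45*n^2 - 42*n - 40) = n^6 - 5*n^5 + 4*n^4 + 47*n^3 - 121*n^2 - 54*n + 464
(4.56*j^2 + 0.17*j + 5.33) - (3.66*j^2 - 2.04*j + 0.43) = 0.899999999999999*j^2 + 2.21*j + 4.9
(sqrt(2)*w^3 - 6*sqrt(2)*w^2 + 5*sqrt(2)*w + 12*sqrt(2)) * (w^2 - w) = sqrt(2)*w^5 - 7*sqrt(2)*w^4 + 11*sqrt(2)*w^3 + 7*sqrt(2)*w^2 - 12*sqrt(2)*w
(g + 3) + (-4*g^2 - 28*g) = -4*g^2 - 27*g + 3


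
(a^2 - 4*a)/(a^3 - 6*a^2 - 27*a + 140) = a/(a^2 - 2*a - 35)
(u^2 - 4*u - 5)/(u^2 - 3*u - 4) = (u - 5)/(u - 4)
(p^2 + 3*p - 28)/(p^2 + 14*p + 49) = (p - 4)/(p + 7)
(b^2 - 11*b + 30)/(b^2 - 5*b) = (b - 6)/b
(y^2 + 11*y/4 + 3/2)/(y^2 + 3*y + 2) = (y + 3/4)/(y + 1)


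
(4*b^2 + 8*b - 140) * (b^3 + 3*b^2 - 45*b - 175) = 4*b^5 + 20*b^4 - 296*b^3 - 1480*b^2 + 4900*b + 24500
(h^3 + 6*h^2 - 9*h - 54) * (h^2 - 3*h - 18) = h^5 + 3*h^4 - 45*h^3 - 135*h^2 + 324*h + 972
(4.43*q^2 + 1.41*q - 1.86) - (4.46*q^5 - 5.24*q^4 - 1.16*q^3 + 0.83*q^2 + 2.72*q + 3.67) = -4.46*q^5 + 5.24*q^4 + 1.16*q^3 + 3.6*q^2 - 1.31*q - 5.53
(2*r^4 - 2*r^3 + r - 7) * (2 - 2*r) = -4*r^5 + 8*r^4 - 4*r^3 - 2*r^2 + 16*r - 14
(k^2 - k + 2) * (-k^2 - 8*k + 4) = -k^4 - 7*k^3 + 10*k^2 - 20*k + 8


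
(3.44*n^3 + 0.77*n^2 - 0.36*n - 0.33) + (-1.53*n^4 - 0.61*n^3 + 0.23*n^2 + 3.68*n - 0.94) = -1.53*n^4 + 2.83*n^3 + 1.0*n^2 + 3.32*n - 1.27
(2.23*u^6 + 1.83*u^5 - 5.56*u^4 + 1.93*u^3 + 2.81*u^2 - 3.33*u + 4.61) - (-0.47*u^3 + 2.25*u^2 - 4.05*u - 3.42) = 2.23*u^6 + 1.83*u^5 - 5.56*u^4 + 2.4*u^3 + 0.56*u^2 + 0.72*u + 8.03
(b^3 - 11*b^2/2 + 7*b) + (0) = b^3 - 11*b^2/2 + 7*b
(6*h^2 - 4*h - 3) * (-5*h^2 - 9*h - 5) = -30*h^4 - 34*h^3 + 21*h^2 + 47*h + 15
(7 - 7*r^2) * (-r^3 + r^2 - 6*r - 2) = 7*r^5 - 7*r^4 + 35*r^3 + 21*r^2 - 42*r - 14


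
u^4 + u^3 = u^3*(u + 1)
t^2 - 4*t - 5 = (t - 5)*(t + 1)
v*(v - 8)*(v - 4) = v^3 - 12*v^2 + 32*v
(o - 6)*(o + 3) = o^2 - 3*o - 18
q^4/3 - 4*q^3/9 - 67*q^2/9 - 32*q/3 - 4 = (q/3 + 1)*(q - 6)*(q + 2/3)*(q + 1)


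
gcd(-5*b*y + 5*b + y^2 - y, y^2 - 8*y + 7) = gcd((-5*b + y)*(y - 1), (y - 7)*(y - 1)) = y - 1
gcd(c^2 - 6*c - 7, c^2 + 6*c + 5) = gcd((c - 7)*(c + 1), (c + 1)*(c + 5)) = c + 1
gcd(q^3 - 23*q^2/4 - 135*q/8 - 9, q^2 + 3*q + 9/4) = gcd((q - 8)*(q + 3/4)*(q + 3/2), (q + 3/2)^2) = q + 3/2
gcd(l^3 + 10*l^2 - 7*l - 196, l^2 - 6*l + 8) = l - 4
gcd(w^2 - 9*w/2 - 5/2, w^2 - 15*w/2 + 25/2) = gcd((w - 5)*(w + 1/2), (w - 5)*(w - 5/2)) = w - 5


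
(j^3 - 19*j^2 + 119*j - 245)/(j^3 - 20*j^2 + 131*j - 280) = (j - 7)/(j - 8)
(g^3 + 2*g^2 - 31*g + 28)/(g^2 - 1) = (g^2 + 3*g - 28)/(g + 1)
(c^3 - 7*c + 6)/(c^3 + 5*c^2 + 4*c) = (c^3 - 7*c + 6)/(c*(c^2 + 5*c + 4))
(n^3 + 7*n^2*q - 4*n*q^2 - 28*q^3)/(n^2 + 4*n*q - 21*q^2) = (-n^2 + 4*q^2)/(-n + 3*q)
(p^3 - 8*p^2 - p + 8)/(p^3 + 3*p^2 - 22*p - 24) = (p^2 - 9*p + 8)/(p^2 + 2*p - 24)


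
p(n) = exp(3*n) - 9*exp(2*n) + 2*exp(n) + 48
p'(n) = 3*exp(3*n) - 18*exp(2*n) + 2*exp(n)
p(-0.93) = 47.45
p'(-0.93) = -1.83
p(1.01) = 6.34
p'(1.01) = -68.11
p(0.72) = 22.79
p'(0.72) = -45.85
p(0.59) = 28.19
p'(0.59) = -37.36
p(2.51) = 573.01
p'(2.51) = 2888.52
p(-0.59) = 46.51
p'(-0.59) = -3.91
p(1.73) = -47.60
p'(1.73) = -23.02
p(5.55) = 16426729.55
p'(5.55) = 49874556.13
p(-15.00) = 48.00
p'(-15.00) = 0.00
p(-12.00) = 48.00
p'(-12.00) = 0.00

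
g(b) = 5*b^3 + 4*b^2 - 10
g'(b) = 15*b^2 + 8*b = b*(15*b + 8)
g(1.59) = 20.21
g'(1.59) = 50.64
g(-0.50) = -9.62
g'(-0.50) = -0.25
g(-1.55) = -19.01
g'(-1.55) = 23.64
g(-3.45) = -167.71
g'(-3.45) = 150.94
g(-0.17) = -9.91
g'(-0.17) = -0.93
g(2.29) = 71.02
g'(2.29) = 96.98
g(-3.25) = -139.39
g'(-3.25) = 132.44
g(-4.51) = -387.31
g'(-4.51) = 269.02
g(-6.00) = -946.00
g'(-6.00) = 492.00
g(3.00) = 161.00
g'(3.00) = 159.00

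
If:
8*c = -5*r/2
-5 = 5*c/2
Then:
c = -2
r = 32/5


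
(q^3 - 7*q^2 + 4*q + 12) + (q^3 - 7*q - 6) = 2*q^3 - 7*q^2 - 3*q + 6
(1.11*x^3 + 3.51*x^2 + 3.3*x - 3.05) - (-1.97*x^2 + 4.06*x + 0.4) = 1.11*x^3 + 5.48*x^2 - 0.76*x - 3.45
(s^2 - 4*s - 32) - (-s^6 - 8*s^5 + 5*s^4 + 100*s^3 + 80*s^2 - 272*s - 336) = s^6 + 8*s^5 - 5*s^4 - 100*s^3 - 79*s^2 + 268*s + 304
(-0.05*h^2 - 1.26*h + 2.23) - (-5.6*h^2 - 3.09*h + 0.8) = 5.55*h^2 + 1.83*h + 1.43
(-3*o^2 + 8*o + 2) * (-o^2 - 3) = 3*o^4 - 8*o^3 + 7*o^2 - 24*o - 6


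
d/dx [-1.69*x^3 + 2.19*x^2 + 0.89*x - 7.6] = -5.07*x^2 + 4.38*x + 0.89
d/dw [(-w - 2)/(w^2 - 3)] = (-w^2 + 2*w*(w + 2) + 3)/(w^2 - 3)^2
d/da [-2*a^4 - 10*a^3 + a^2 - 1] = 2*a*(-4*a^2 - 15*a + 1)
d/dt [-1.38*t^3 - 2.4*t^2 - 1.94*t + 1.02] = -4.14*t^2 - 4.8*t - 1.94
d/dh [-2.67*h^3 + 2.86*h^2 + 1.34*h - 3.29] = -8.01*h^2 + 5.72*h + 1.34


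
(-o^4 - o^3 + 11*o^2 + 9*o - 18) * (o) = -o^5 - o^4 + 11*o^3 + 9*o^2 - 18*o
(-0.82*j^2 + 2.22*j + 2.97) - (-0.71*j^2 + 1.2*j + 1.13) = -0.11*j^2 + 1.02*j + 1.84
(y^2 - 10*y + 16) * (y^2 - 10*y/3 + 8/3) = y^4 - 40*y^3/3 + 52*y^2 - 80*y + 128/3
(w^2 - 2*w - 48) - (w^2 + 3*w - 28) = -5*w - 20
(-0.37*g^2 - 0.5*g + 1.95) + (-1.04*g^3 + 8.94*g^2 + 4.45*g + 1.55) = -1.04*g^3 + 8.57*g^2 + 3.95*g + 3.5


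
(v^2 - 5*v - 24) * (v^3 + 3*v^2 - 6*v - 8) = v^5 - 2*v^4 - 45*v^3 - 50*v^2 + 184*v + 192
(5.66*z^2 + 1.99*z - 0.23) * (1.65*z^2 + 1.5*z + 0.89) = 9.339*z^4 + 11.7735*z^3 + 7.6429*z^2 + 1.4261*z - 0.2047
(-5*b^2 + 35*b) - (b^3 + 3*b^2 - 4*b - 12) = -b^3 - 8*b^2 + 39*b + 12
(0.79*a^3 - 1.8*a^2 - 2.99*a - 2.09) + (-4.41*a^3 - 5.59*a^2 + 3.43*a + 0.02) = -3.62*a^3 - 7.39*a^2 + 0.44*a - 2.07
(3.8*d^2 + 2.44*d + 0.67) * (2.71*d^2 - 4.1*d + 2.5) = 10.298*d^4 - 8.9676*d^3 + 1.3117*d^2 + 3.353*d + 1.675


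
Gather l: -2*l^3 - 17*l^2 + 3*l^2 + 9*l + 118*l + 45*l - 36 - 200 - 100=-2*l^3 - 14*l^2 + 172*l - 336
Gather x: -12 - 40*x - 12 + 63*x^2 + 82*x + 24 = 63*x^2 + 42*x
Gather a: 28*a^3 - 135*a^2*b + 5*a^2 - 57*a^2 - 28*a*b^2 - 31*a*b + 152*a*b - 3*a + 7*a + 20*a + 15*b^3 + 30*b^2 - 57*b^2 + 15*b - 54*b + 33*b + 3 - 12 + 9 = 28*a^3 + a^2*(-135*b - 52) + a*(-28*b^2 + 121*b + 24) + 15*b^3 - 27*b^2 - 6*b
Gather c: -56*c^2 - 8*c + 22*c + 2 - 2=-56*c^2 + 14*c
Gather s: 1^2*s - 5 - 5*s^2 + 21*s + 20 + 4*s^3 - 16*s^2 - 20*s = 4*s^3 - 21*s^2 + 2*s + 15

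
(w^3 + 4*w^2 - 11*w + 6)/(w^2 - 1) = (w^2 + 5*w - 6)/(w + 1)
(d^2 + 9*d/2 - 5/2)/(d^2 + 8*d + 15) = (d - 1/2)/(d + 3)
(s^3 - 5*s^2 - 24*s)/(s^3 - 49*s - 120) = s/(s + 5)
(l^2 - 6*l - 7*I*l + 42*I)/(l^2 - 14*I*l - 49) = (l - 6)/(l - 7*I)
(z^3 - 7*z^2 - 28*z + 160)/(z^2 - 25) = (z^2 - 12*z + 32)/(z - 5)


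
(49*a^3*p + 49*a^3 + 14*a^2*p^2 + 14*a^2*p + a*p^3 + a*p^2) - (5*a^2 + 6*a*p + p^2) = 49*a^3*p + 49*a^3 + 14*a^2*p^2 + 14*a^2*p - 5*a^2 + a*p^3 + a*p^2 - 6*a*p - p^2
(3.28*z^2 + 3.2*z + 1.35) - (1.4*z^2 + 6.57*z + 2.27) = 1.88*z^2 - 3.37*z - 0.92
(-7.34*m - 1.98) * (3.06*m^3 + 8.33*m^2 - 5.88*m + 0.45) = -22.4604*m^4 - 67.201*m^3 + 26.6658*m^2 + 8.3394*m - 0.891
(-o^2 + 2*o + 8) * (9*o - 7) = -9*o^3 + 25*o^2 + 58*o - 56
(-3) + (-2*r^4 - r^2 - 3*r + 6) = -2*r^4 - r^2 - 3*r + 3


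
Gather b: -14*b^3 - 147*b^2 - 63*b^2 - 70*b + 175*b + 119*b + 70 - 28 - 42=-14*b^3 - 210*b^2 + 224*b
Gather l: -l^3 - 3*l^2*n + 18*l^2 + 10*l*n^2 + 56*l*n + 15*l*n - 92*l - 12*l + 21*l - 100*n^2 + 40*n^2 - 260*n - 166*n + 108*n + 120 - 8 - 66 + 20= -l^3 + l^2*(18 - 3*n) + l*(10*n^2 + 71*n - 83) - 60*n^2 - 318*n + 66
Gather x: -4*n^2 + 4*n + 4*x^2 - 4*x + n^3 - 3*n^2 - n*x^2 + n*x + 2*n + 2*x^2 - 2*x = n^3 - 7*n^2 + 6*n + x^2*(6 - n) + x*(n - 6)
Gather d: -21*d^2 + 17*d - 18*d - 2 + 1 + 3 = -21*d^2 - d + 2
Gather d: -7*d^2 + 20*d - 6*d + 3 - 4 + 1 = -7*d^2 + 14*d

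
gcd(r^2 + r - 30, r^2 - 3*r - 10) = r - 5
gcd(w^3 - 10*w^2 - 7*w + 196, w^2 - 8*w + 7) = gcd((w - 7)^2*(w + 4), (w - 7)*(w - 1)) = w - 7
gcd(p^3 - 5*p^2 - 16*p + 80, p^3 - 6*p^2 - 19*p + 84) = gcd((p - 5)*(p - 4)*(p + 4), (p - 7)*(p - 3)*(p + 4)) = p + 4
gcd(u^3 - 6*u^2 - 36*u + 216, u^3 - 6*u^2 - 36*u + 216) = u^3 - 6*u^2 - 36*u + 216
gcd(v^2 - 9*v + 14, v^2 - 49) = v - 7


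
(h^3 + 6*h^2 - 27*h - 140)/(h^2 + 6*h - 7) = (h^2 - h - 20)/(h - 1)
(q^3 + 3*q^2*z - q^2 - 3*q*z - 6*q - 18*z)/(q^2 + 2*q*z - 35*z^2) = (q^3 + 3*q^2*z - q^2 - 3*q*z - 6*q - 18*z)/(q^2 + 2*q*z - 35*z^2)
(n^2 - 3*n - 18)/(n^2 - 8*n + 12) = (n + 3)/(n - 2)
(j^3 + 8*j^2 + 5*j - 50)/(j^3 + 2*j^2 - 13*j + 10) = (j + 5)/(j - 1)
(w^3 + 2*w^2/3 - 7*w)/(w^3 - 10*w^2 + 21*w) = (w^2 + 2*w/3 - 7)/(w^2 - 10*w + 21)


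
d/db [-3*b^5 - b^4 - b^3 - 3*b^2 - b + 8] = -15*b^4 - 4*b^3 - 3*b^2 - 6*b - 1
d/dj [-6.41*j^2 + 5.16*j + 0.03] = 5.16 - 12.82*j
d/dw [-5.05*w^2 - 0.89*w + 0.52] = -10.1*w - 0.89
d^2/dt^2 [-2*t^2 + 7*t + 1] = -4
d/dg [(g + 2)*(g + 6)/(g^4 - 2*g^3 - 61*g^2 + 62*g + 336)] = 2*(-g^3 - 7*g^2 + 24*g + 243)/(g^6 - 8*g^5 - 90*g^4 + 760*g^3 + 1465*g^2 - 17808*g + 28224)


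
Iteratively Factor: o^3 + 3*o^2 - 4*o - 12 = (o + 3)*(o^2 - 4) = (o + 2)*(o + 3)*(o - 2)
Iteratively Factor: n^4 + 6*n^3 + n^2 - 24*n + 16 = (n + 4)*(n^3 + 2*n^2 - 7*n + 4) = (n - 1)*(n + 4)*(n^2 + 3*n - 4) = (n - 1)^2*(n + 4)*(n + 4)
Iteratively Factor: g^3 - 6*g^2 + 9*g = (g - 3)*(g^2 - 3*g) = g*(g - 3)*(g - 3)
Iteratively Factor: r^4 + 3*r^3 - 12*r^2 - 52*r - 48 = (r - 4)*(r^3 + 7*r^2 + 16*r + 12) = (r - 4)*(r + 2)*(r^2 + 5*r + 6) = (r - 4)*(r + 2)*(r + 3)*(r + 2)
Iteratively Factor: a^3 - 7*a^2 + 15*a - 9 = (a - 3)*(a^2 - 4*a + 3) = (a - 3)^2*(a - 1)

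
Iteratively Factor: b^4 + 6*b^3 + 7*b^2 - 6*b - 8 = (b + 1)*(b^3 + 5*b^2 + 2*b - 8) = (b - 1)*(b + 1)*(b^2 + 6*b + 8) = (b - 1)*(b + 1)*(b + 2)*(b + 4)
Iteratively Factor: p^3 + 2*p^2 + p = (p + 1)*(p^2 + p) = (p + 1)^2*(p)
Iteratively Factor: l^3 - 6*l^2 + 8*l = (l)*(l^2 - 6*l + 8) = l*(l - 4)*(l - 2)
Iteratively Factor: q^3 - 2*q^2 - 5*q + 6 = (q - 1)*(q^2 - q - 6) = (q - 3)*(q - 1)*(q + 2)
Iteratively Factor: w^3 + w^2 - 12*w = (w - 3)*(w^2 + 4*w) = w*(w - 3)*(w + 4)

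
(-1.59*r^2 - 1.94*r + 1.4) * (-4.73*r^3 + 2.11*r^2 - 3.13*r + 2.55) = 7.5207*r^5 + 5.8213*r^4 - 5.7387*r^3 + 4.9717*r^2 - 9.329*r + 3.57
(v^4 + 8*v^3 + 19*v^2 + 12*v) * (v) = v^5 + 8*v^4 + 19*v^3 + 12*v^2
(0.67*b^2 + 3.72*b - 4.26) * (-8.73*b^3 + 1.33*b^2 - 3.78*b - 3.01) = -5.8491*b^5 - 31.5845*b^4 + 39.6048*b^3 - 21.7441*b^2 + 4.9056*b + 12.8226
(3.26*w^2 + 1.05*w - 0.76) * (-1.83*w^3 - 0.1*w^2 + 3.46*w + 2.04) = -5.9658*w^5 - 2.2475*w^4 + 12.5654*w^3 + 10.3594*w^2 - 0.4876*w - 1.5504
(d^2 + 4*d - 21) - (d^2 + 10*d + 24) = -6*d - 45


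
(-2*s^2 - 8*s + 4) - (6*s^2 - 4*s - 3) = -8*s^2 - 4*s + 7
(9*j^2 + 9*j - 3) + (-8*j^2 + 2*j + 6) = j^2 + 11*j + 3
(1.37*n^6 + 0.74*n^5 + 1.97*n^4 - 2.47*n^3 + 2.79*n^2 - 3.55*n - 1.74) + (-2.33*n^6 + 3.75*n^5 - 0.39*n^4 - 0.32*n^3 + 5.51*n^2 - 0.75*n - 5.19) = -0.96*n^6 + 4.49*n^5 + 1.58*n^4 - 2.79*n^3 + 8.3*n^2 - 4.3*n - 6.93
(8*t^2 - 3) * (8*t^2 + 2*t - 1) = 64*t^4 + 16*t^3 - 32*t^2 - 6*t + 3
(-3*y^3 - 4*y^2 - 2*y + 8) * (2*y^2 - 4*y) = -6*y^5 + 4*y^4 + 12*y^3 + 24*y^2 - 32*y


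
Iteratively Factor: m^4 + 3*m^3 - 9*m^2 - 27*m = (m + 3)*(m^3 - 9*m) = (m - 3)*(m + 3)*(m^2 + 3*m) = (m - 3)*(m + 3)^2*(m)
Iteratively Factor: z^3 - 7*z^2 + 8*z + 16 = (z - 4)*(z^2 - 3*z - 4) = (z - 4)*(z + 1)*(z - 4)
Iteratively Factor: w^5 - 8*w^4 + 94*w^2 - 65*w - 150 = (w - 2)*(w^4 - 6*w^3 - 12*w^2 + 70*w + 75) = (w - 5)*(w - 2)*(w^3 - w^2 - 17*w - 15) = (w - 5)*(w - 2)*(w + 1)*(w^2 - 2*w - 15) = (w - 5)^2*(w - 2)*(w + 1)*(w + 3)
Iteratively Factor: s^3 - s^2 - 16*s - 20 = (s - 5)*(s^2 + 4*s + 4) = (s - 5)*(s + 2)*(s + 2)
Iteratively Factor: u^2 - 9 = (u - 3)*(u + 3)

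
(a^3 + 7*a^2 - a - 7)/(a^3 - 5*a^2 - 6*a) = (a^2 + 6*a - 7)/(a*(a - 6))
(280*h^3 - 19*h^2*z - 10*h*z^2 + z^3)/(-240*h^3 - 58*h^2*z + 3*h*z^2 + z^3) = (-7*h + z)/(6*h + z)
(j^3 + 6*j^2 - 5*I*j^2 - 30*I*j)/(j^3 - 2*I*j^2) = (j^2 + j*(6 - 5*I) - 30*I)/(j*(j - 2*I))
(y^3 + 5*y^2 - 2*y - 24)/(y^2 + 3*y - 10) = (y^2 + 7*y + 12)/(y + 5)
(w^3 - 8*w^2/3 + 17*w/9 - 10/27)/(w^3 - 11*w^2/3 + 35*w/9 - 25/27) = (3*w - 2)/(3*w - 5)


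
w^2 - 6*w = w*(w - 6)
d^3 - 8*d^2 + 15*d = d*(d - 5)*(d - 3)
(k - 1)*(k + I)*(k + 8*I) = k^3 - k^2 + 9*I*k^2 - 8*k - 9*I*k + 8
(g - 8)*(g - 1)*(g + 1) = g^3 - 8*g^2 - g + 8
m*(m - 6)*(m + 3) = m^3 - 3*m^2 - 18*m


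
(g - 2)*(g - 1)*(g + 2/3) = g^3 - 7*g^2/3 + 4/3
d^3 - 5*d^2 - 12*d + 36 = (d - 6)*(d - 2)*(d + 3)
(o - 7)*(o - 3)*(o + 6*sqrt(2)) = o^3 - 10*o^2 + 6*sqrt(2)*o^2 - 60*sqrt(2)*o + 21*o + 126*sqrt(2)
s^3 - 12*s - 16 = (s - 4)*(s + 2)^2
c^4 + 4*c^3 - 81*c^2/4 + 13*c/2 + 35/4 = (c - 5/2)*(c - 1)*(c + 1/2)*(c + 7)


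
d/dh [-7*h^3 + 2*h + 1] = 2 - 21*h^2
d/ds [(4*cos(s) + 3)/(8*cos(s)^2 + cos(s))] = (32*sin(s) + 3*sin(s)/cos(s)^2 + 48*tan(s))/(8*cos(s) + 1)^2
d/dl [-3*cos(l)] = 3*sin(l)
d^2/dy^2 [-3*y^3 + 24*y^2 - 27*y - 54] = 48 - 18*y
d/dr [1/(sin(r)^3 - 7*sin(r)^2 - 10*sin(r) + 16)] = (-3*sin(r)^2 + 14*sin(r) + 10)*cos(r)/(sin(r)^3 - 7*sin(r)^2 - 10*sin(r) + 16)^2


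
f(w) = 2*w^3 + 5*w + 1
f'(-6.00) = 221.00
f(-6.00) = -461.00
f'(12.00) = 869.00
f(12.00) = 3517.00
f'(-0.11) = 5.07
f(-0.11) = 0.45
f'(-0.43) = 6.11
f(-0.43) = -1.31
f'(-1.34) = 15.77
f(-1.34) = -10.51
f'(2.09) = 31.21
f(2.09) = 29.71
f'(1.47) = 17.97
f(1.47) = 14.70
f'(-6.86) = 287.36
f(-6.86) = -678.96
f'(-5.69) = 199.26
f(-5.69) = -395.89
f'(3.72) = 88.03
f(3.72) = 122.56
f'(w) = 6*w^2 + 5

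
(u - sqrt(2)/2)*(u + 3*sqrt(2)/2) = u^2 + sqrt(2)*u - 3/2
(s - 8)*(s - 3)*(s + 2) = s^3 - 9*s^2 + 2*s + 48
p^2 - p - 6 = (p - 3)*(p + 2)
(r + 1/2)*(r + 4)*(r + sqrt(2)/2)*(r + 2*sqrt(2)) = r^4 + 5*sqrt(2)*r^3/2 + 9*r^3/2 + 4*r^2 + 45*sqrt(2)*r^2/4 + 5*sqrt(2)*r + 9*r + 4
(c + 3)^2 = c^2 + 6*c + 9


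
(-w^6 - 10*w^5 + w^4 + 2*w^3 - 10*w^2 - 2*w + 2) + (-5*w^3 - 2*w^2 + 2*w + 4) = -w^6 - 10*w^5 + w^4 - 3*w^3 - 12*w^2 + 6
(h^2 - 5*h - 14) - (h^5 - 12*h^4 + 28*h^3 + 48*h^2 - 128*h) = -h^5 + 12*h^4 - 28*h^3 - 47*h^2 + 123*h - 14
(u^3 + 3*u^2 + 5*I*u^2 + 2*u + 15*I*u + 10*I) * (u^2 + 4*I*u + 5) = u^5 + 3*u^4 + 9*I*u^4 - 13*u^3 + 27*I*u^3 - 45*u^2 + 43*I*u^2 - 30*u + 75*I*u + 50*I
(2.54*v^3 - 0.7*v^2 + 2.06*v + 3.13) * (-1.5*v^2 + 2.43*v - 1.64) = -3.81*v^5 + 7.2222*v^4 - 8.9566*v^3 + 1.4588*v^2 + 4.2275*v - 5.1332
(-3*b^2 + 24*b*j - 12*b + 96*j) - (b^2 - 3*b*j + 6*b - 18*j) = -4*b^2 + 27*b*j - 18*b + 114*j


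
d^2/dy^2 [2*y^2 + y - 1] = 4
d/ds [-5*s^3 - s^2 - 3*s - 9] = -15*s^2 - 2*s - 3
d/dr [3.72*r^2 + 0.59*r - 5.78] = 7.44*r + 0.59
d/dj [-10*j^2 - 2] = -20*j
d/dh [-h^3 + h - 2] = 1 - 3*h^2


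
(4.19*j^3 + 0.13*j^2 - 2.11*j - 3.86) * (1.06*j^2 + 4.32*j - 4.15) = 4.4414*j^5 + 18.2386*j^4 - 19.0635*j^3 - 13.7463*j^2 - 7.9187*j + 16.019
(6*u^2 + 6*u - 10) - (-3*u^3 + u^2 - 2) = 3*u^3 + 5*u^2 + 6*u - 8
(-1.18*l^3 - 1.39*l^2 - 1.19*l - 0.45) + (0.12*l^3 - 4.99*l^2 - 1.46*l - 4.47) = -1.06*l^3 - 6.38*l^2 - 2.65*l - 4.92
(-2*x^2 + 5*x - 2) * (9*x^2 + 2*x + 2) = -18*x^4 + 41*x^3 - 12*x^2 + 6*x - 4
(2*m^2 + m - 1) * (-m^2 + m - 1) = -2*m^4 + m^3 - 2*m + 1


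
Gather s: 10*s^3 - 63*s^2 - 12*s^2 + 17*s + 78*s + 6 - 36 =10*s^3 - 75*s^2 + 95*s - 30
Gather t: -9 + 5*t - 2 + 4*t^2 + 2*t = 4*t^2 + 7*t - 11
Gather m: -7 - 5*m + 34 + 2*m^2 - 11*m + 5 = 2*m^2 - 16*m + 32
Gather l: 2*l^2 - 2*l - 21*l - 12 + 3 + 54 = 2*l^2 - 23*l + 45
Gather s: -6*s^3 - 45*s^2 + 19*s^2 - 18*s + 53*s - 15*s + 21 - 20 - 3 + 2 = -6*s^3 - 26*s^2 + 20*s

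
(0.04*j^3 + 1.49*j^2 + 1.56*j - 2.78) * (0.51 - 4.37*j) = -0.1748*j^4 - 6.4909*j^3 - 6.0573*j^2 + 12.9442*j - 1.4178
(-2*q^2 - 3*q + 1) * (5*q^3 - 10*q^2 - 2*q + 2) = -10*q^5 + 5*q^4 + 39*q^3 - 8*q^2 - 8*q + 2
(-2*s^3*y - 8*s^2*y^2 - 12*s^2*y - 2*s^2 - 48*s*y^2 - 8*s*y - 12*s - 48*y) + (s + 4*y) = -2*s^3*y - 8*s^2*y^2 - 12*s^2*y - 2*s^2 - 48*s*y^2 - 8*s*y - 11*s - 44*y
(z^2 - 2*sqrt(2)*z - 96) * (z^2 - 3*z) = z^4 - 3*z^3 - 2*sqrt(2)*z^3 - 96*z^2 + 6*sqrt(2)*z^2 + 288*z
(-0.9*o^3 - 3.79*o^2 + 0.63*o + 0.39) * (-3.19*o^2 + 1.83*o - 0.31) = 2.871*o^5 + 10.4431*o^4 - 8.6664*o^3 + 1.0837*o^2 + 0.5184*o - 0.1209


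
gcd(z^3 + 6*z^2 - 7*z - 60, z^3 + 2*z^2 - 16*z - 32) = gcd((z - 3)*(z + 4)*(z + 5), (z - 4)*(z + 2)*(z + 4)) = z + 4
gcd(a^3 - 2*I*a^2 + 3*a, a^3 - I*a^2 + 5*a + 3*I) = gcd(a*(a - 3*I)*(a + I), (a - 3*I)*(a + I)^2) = a^2 - 2*I*a + 3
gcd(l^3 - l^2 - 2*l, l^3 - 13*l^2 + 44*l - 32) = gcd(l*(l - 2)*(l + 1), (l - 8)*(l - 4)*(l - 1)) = 1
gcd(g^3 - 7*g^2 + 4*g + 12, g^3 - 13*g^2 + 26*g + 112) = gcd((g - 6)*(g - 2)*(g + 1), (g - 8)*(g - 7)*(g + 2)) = 1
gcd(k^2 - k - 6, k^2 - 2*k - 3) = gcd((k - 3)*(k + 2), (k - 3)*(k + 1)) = k - 3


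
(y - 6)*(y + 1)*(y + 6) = y^3 + y^2 - 36*y - 36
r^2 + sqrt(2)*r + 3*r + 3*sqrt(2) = (r + 3)*(r + sqrt(2))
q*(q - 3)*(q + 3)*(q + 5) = q^4 + 5*q^3 - 9*q^2 - 45*q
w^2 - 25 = (w - 5)*(w + 5)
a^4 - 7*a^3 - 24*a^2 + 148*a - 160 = (a - 8)*(a - 2)^2*(a + 5)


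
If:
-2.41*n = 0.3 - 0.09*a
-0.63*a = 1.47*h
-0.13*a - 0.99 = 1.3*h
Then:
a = 2.32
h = -0.99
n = -0.04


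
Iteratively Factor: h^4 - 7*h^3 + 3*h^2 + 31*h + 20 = (h - 5)*(h^3 - 2*h^2 - 7*h - 4) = (h - 5)*(h + 1)*(h^2 - 3*h - 4) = (h - 5)*(h + 1)^2*(h - 4)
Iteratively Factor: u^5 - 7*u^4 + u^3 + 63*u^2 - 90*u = (u + 3)*(u^4 - 10*u^3 + 31*u^2 - 30*u) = (u - 3)*(u + 3)*(u^3 - 7*u^2 + 10*u) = (u - 5)*(u - 3)*(u + 3)*(u^2 - 2*u) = (u - 5)*(u - 3)*(u - 2)*(u + 3)*(u)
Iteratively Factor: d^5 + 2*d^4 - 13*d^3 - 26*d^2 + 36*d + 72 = (d + 3)*(d^4 - d^3 - 10*d^2 + 4*d + 24) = (d + 2)*(d + 3)*(d^3 - 3*d^2 - 4*d + 12) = (d - 3)*(d + 2)*(d + 3)*(d^2 - 4) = (d - 3)*(d - 2)*(d + 2)*(d + 3)*(d + 2)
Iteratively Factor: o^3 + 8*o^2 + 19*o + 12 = (o + 3)*(o^2 + 5*o + 4) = (o + 3)*(o + 4)*(o + 1)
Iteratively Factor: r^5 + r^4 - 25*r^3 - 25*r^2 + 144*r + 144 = (r + 4)*(r^4 - 3*r^3 - 13*r^2 + 27*r + 36) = (r - 4)*(r + 4)*(r^3 + r^2 - 9*r - 9) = (r - 4)*(r + 3)*(r + 4)*(r^2 - 2*r - 3) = (r - 4)*(r - 3)*(r + 3)*(r + 4)*(r + 1)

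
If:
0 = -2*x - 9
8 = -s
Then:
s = -8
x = -9/2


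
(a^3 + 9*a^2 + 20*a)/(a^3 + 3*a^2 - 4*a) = (a + 5)/(a - 1)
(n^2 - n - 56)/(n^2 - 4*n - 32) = (n + 7)/(n + 4)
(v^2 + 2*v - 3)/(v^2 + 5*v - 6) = (v + 3)/(v + 6)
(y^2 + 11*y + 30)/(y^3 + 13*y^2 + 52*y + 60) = 1/(y + 2)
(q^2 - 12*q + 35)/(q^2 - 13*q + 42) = (q - 5)/(q - 6)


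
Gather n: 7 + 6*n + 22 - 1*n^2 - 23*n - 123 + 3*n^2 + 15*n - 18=2*n^2 - 2*n - 112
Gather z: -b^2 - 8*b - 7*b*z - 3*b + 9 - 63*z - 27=-b^2 - 11*b + z*(-7*b - 63) - 18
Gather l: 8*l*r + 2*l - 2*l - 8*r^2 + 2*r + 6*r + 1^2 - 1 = 8*l*r - 8*r^2 + 8*r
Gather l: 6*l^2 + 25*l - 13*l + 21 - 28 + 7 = 6*l^2 + 12*l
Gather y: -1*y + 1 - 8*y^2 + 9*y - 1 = -8*y^2 + 8*y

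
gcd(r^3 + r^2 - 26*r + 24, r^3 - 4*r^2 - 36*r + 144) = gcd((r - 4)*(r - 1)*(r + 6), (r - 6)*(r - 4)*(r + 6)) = r^2 + 2*r - 24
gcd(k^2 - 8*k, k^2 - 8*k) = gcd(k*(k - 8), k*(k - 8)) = k^2 - 8*k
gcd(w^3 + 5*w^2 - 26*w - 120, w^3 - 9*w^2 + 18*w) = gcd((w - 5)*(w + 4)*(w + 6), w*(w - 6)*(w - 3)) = 1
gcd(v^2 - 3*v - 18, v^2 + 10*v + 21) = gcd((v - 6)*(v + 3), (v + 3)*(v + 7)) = v + 3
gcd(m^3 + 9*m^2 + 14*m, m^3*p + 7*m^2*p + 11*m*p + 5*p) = 1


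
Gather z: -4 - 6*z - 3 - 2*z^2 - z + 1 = -2*z^2 - 7*z - 6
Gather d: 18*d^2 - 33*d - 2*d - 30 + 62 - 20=18*d^2 - 35*d + 12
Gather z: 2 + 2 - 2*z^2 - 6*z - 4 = -2*z^2 - 6*z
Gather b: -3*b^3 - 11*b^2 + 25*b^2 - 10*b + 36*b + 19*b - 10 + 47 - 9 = -3*b^3 + 14*b^2 + 45*b + 28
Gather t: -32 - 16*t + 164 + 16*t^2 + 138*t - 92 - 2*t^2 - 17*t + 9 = 14*t^2 + 105*t + 49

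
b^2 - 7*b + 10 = (b - 5)*(b - 2)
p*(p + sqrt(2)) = p^2 + sqrt(2)*p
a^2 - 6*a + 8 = (a - 4)*(a - 2)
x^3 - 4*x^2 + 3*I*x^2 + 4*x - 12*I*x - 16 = (x - 4)*(x - I)*(x + 4*I)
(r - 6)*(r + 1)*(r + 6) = r^3 + r^2 - 36*r - 36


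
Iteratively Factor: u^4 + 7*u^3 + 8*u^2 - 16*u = (u + 4)*(u^3 + 3*u^2 - 4*u) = u*(u + 4)*(u^2 + 3*u - 4) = u*(u - 1)*(u + 4)*(u + 4)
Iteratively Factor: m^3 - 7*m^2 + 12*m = (m)*(m^2 - 7*m + 12) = m*(m - 4)*(m - 3)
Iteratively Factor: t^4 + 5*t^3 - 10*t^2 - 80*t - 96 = (t + 3)*(t^3 + 2*t^2 - 16*t - 32) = (t + 2)*(t + 3)*(t^2 - 16) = (t + 2)*(t + 3)*(t + 4)*(t - 4)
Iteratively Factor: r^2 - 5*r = (r - 5)*(r)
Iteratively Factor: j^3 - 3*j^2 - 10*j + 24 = (j - 2)*(j^2 - j - 12) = (j - 4)*(j - 2)*(j + 3)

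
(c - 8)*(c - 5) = c^2 - 13*c + 40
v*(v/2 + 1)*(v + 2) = v^3/2 + 2*v^2 + 2*v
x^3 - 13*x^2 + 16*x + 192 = (x - 8)^2*(x + 3)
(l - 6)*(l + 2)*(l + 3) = l^3 - l^2 - 24*l - 36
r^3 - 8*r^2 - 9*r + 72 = (r - 8)*(r - 3)*(r + 3)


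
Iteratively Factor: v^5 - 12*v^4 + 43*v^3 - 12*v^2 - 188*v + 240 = (v + 2)*(v^4 - 14*v^3 + 71*v^2 - 154*v + 120) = (v - 3)*(v + 2)*(v^3 - 11*v^2 + 38*v - 40) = (v - 5)*(v - 3)*(v + 2)*(v^2 - 6*v + 8) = (v - 5)*(v - 3)*(v - 2)*(v + 2)*(v - 4)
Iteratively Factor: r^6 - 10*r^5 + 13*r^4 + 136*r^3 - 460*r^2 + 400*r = (r + 4)*(r^5 - 14*r^4 + 69*r^3 - 140*r^2 + 100*r) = (r - 5)*(r + 4)*(r^4 - 9*r^3 + 24*r^2 - 20*r) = (r - 5)*(r - 2)*(r + 4)*(r^3 - 7*r^2 + 10*r) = r*(r - 5)*(r - 2)*(r + 4)*(r^2 - 7*r + 10) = r*(r - 5)*(r - 2)^2*(r + 4)*(r - 5)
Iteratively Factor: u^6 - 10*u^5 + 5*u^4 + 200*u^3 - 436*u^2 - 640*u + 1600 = (u - 5)*(u^5 - 5*u^4 - 20*u^3 + 100*u^2 + 64*u - 320) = (u - 5)*(u - 4)*(u^4 - u^3 - 24*u^2 + 4*u + 80) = (u - 5)*(u - 4)*(u + 2)*(u^3 - 3*u^2 - 18*u + 40) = (u - 5)*(u - 4)*(u + 2)*(u + 4)*(u^2 - 7*u + 10) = (u - 5)*(u - 4)*(u - 2)*(u + 2)*(u + 4)*(u - 5)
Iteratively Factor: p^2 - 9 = (p - 3)*(p + 3)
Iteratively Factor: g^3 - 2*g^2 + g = (g - 1)*(g^2 - g) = (g - 1)^2*(g)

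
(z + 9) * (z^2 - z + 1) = z^3 + 8*z^2 - 8*z + 9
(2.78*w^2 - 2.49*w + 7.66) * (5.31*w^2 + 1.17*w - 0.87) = 14.7618*w^4 - 9.9693*w^3 + 35.3427*w^2 + 11.1285*w - 6.6642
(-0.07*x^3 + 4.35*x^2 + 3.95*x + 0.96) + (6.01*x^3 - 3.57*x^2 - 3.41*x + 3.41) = 5.94*x^3 + 0.78*x^2 + 0.54*x + 4.37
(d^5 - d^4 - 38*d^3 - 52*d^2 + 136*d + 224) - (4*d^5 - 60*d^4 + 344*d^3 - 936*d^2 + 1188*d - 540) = -3*d^5 + 59*d^4 - 382*d^3 + 884*d^2 - 1052*d + 764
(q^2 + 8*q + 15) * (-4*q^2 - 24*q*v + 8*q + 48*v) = -4*q^4 - 24*q^3*v - 24*q^3 - 144*q^2*v + 4*q^2 + 24*q*v + 120*q + 720*v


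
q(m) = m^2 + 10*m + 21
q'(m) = 2*m + 10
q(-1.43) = 8.74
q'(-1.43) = 7.14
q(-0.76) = 13.98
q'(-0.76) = 8.48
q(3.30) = 64.89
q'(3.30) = 16.60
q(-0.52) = 16.07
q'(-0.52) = 8.96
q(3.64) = 70.65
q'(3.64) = 17.28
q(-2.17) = 4.01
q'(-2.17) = 5.66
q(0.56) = 26.91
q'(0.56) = 11.12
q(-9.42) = 15.54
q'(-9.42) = -8.84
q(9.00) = 192.00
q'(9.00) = 28.00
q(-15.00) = 96.00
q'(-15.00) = -20.00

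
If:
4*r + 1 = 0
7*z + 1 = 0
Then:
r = -1/4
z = -1/7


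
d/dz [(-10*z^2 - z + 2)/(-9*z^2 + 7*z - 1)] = (-79*z^2 + 56*z - 13)/(81*z^4 - 126*z^3 + 67*z^2 - 14*z + 1)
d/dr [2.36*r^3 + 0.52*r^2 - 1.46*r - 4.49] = 7.08*r^2 + 1.04*r - 1.46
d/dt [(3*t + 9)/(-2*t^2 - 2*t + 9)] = 3*(2*t^2 + 12*t + 15)/(4*t^4 + 8*t^3 - 32*t^2 - 36*t + 81)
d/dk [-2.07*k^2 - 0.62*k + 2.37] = -4.14*k - 0.62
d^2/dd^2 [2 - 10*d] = 0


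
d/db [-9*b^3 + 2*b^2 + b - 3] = -27*b^2 + 4*b + 1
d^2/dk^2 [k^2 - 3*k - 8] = 2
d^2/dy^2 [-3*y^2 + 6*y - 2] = -6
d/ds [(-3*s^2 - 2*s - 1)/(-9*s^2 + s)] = (-21*s^2 - 18*s + 1)/(s^2*(81*s^2 - 18*s + 1))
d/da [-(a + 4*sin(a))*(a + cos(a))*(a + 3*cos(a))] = -4*sqrt(2)*a^2*cos(a + pi/4) - 3*a^2 + 3*a*sin(2*a) - 8*sqrt(2)*a*sin(a + pi/4) - 16*a*cos(2*a) - 8*sin(2*a) - 3*cos(a) - 3*cos(2*a)/2 - 9*cos(3*a) - 3/2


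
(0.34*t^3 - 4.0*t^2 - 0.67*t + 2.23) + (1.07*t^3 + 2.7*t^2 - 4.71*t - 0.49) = 1.41*t^3 - 1.3*t^2 - 5.38*t + 1.74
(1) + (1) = 2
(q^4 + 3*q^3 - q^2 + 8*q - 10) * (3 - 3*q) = -3*q^5 - 6*q^4 + 12*q^3 - 27*q^2 + 54*q - 30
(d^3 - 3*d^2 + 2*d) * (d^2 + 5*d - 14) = d^5 + 2*d^4 - 27*d^3 + 52*d^2 - 28*d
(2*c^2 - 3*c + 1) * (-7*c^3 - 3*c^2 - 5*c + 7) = -14*c^5 + 15*c^4 - 8*c^3 + 26*c^2 - 26*c + 7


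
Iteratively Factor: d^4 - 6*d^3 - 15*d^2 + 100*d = (d - 5)*(d^3 - d^2 - 20*d) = (d - 5)^2*(d^2 + 4*d) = d*(d - 5)^2*(d + 4)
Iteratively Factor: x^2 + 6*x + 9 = (x + 3)*(x + 3)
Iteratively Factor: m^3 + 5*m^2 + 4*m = (m)*(m^2 + 5*m + 4) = m*(m + 1)*(m + 4)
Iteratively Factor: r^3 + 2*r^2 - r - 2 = (r - 1)*(r^2 + 3*r + 2) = (r - 1)*(r + 1)*(r + 2)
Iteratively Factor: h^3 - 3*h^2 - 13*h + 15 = (h + 3)*(h^2 - 6*h + 5) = (h - 1)*(h + 3)*(h - 5)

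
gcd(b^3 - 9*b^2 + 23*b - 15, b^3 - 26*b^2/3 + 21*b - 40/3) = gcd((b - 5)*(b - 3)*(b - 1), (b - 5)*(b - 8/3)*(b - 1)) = b^2 - 6*b + 5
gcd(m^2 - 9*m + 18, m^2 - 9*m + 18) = m^2 - 9*m + 18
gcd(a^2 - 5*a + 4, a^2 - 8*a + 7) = a - 1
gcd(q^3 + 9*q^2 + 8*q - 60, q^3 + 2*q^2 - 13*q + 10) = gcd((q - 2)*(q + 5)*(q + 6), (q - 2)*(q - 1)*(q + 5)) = q^2 + 3*q - 10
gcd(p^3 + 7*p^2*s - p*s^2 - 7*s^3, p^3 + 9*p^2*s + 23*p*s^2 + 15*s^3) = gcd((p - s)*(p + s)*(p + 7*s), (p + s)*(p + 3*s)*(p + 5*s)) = p + s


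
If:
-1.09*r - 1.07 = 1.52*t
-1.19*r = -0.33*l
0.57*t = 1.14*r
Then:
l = -0.93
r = -0.26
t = -0.52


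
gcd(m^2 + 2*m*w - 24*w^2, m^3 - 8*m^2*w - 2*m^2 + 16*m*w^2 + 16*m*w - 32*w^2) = -m + 4*w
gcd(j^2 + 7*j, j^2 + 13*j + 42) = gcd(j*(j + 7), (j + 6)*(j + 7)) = j + 7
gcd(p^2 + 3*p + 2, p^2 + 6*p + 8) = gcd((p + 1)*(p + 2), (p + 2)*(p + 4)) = p + 2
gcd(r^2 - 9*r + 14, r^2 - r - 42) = r - 7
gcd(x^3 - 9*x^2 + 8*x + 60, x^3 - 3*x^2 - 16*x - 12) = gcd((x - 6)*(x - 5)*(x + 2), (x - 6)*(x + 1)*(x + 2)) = x^2 - 4*x - 12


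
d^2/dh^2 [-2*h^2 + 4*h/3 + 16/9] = -4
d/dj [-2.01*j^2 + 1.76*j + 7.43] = 1.76 - 4.02*j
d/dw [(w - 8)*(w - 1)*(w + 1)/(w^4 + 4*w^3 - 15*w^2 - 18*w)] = (-w^4 + 18*w^3 - 15*w^2 - 48*w + 144)/(w^2*(w^4 + 6*w^3 - 27*w^2 - 108*w + 324))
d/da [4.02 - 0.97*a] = -0.970000000000000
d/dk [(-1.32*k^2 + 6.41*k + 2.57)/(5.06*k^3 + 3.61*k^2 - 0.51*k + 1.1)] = (6.6792*k^4 - 64.8692*k^3 - 61.4795*k^2 - 21.4594*k + 8.3617)/(25.6036*k^6 + 36.5332*k^5 + 7.8709*k^4 + 7.4498*k^3 + 8.2021*k^2 - 1.122*k + 1.21)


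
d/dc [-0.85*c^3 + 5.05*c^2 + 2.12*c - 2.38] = -2.55*c^2 + 10.1*c + 2.12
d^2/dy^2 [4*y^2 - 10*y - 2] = 8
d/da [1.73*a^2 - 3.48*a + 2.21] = 3.46*a - 3.48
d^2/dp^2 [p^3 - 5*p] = 6*p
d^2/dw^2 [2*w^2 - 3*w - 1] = 4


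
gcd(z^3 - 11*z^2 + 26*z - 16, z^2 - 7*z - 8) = z - 8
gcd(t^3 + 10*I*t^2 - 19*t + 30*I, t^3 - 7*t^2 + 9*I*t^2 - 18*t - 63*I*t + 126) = t + 6*I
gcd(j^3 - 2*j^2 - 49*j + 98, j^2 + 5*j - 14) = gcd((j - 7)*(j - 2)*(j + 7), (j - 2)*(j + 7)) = j^2 + 5*j - 14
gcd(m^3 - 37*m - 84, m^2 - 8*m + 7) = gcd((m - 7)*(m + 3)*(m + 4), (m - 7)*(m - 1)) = m - 7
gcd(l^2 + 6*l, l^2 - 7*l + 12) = 1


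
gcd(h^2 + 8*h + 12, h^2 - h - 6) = h + 2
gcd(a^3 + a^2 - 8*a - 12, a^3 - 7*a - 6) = a^2 - a - 6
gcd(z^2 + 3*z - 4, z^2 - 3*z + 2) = z - 1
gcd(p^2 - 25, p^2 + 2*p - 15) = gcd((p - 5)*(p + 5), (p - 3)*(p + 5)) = p + 5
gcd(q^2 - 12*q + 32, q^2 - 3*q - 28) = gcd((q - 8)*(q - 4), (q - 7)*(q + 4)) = 1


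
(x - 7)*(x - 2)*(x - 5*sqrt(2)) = x^3 - 9*x^2 - 5*sqrt(2)*x^2 + 14*x + 45*sqrt(2)*x - 70*sqrt(2)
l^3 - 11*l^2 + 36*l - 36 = (l - 6)*(l - 3)*(l - 2)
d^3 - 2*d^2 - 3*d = d*(d - 3)*(d + 1)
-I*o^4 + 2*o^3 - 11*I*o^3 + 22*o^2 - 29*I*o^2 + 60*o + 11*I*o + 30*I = (o + 5)*(o + 6)*(o + I)*(-I*o + 1)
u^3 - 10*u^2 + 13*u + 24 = (u - 8)*(u - 3)*(u + 1)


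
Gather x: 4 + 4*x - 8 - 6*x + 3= -2*x - 1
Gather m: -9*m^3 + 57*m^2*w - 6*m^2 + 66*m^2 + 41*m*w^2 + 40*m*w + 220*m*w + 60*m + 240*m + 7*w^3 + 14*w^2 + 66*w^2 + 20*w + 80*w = -9*m^3 + m^2*(57*w + 60) + m*(41*w^2 + 260*w + 300) + 7*w^3 + 80*w^2 + 100*w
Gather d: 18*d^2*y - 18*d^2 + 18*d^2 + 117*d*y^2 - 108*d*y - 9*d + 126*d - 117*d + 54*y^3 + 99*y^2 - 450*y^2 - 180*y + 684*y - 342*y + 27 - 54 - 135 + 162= 18*d^2*y + d*(117*y^2 - 108*y) + 54*y^3 - 351*y^2 + 162*y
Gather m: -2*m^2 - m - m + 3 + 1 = -2*m^2 - 2*m + 4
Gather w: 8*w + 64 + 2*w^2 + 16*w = 2*w^2 + 24*w + 64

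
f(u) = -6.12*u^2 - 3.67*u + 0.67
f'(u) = -12.24*u - 3.67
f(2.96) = -63.81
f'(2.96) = -39.90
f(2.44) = -44.72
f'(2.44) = -33.54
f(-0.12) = 1.02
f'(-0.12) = -2.20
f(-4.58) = -110.90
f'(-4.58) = 52.39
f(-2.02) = -16.89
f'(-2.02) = 21.05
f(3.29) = -77.65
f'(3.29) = -43.94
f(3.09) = -69.10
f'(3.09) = -41.49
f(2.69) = -53.49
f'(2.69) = -36.60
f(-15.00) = -1321.28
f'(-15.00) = 179.93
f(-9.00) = -462.02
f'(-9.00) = 106.49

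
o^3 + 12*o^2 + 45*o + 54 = (o + 3)^2*(o + 6)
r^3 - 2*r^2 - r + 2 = (r - 2)*(r - 1)*(r + 1)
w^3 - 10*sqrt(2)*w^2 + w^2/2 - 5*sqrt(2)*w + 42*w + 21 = (w + 1/2)*(w - 7*sqrt(2))*(w - 3*sqrt(2))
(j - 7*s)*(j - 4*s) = j^2 - 11*j*s + 28*s^2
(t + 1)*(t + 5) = t^2 + 6*t + 5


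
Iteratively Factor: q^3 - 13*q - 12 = (q - 4)*(q^2 + 4*q + 3) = (q - 4)*(q + 1)*(q + 3)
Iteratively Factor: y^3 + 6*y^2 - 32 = (y + 4)*(y^2 + 2*y - 8) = (y - 2)*(y + 4)*(y + 4)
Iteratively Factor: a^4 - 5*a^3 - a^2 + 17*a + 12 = (a - 3)*(a^3 - 2*a^2 - 7*a - 4) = (a - 4)*(a - 3)*(a^2 + 2*a + 1) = (a - 4)*(a - 3)*(a + 1)*(a + 1)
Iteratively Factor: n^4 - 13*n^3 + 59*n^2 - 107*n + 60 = (n - 4)*(n^3 - 9*n^2 + 23*n - 15) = (n - 5)*(n - 4)*(n^2 - 4*n + 3) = (n - 5)*(n - 4)*(n - 3)*(n - 1)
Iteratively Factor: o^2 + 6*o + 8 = (o + 4)*(o + 2)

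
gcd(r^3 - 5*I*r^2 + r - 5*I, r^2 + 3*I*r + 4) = r - I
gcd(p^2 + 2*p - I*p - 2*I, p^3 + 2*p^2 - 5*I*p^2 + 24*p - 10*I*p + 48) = p + 2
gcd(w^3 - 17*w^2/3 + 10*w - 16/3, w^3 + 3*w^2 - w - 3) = w - 1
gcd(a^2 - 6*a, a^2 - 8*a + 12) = a - 6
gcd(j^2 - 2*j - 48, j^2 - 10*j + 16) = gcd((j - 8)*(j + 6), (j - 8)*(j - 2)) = j - 8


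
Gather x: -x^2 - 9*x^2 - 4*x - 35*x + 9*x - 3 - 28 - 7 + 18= -10*x^2 - 30*x - 20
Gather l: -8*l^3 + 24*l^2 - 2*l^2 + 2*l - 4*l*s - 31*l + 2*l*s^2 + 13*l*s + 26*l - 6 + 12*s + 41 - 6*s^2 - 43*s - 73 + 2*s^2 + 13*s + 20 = -8*l^3 + 22*l^2 + l*(2*s^2 + 9*s - 3) - 4*s^2 - 18*s - 18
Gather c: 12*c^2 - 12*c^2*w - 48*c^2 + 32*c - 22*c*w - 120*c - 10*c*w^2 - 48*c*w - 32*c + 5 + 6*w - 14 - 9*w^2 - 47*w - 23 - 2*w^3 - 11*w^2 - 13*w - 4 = c^2*(-12*w - 36) + c*(-10*w^2 - 70*w - 120) - 2*w^3 - 20*w^2 - 54*w - 36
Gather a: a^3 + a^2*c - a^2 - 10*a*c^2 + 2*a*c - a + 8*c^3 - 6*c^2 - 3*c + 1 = a^3 + a^2*(c - 1) + a*(-10*c^2 + 2*c - 1) + 8*c^3 - 6*c^2 - 3*c + 1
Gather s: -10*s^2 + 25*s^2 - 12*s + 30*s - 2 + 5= 15*s^2 + 18*s + 3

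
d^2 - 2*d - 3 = (d - 3)*(d + 1)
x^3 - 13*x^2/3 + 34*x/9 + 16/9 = (x - 8/3)*(x - 2)*(x + 1/3)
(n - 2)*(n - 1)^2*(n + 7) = n^4 + 3*n^3 - 23*n^2 + 33*n - 14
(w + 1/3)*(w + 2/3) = w^2 + w + 2/9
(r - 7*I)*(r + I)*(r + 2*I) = r^3 - 4*I*r^2 + 19*r + 14*I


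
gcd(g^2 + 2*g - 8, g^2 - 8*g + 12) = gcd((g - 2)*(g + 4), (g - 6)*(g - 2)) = g - 2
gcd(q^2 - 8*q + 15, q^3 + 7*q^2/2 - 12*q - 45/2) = q - 3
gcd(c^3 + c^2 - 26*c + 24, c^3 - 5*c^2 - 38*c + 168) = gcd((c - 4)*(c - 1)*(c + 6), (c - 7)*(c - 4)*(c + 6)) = c^2 + 2*c - 24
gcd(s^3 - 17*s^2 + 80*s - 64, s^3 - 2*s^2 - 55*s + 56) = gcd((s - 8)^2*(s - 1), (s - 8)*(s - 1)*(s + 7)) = s^2 - 9*s + 8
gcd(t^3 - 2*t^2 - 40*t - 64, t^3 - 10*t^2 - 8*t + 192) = t^2 - 4*t - 32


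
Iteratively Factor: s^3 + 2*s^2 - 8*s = (s)*(s^2 + 2*s - 8) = s*(s - 2)*(s + 4)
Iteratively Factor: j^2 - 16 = (j - 4)*(j + 4)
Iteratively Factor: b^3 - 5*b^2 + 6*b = (b - 3)*(b^2 - 2*b) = b*(b - 3)*(b - 2)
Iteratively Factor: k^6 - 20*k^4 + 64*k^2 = (k + 4)*(k^5 - 4*k^4 - 4*k^3 + 16*k^2) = k*(k + 4)*(k^4 - 4*k^3 - 4*k^2 + 16*k) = k*(k + 2)*(k + 4)*(k^3 - 6*k^2 + 8*k) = k*(k - 2)*(k + 2)*(k + 4)*(k^2 - 4*k) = k*(k - 4)*(k - 2)*(k + 2)*(k + 4)*(k)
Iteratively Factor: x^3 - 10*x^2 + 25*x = (x)*(x^2 - 10*x + 25) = x*(x - 5)*(x - 5)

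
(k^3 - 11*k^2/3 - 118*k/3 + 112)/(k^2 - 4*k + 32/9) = 3*(k^2 - k - 42)/(3*k - 4)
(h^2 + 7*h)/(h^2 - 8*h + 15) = h*(h + 7)/(h^2 - 8*h + 15)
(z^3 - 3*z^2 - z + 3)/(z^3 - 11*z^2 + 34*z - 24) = (z^2 - 2*z - 3)/(z^2 - 10*z + 24)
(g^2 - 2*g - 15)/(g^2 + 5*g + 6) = (g - 5)/(g + 2)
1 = 1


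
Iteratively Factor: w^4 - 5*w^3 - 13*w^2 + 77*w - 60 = (w - 1)*(w^3 - 4*w^2 - 17*w + 60) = (w - 5)*(w - 1)*(w^2 + w - 12) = (w - 5)*(w - 3)*(w - 1)*(w + 4)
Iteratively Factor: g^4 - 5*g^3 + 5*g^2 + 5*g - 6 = (g - 1)*(g^3 - 4*g^2 + g + 6) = (g - 2)*(g - 1)*(g^2 - 2*g - 3) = (g - 2)*(g - 1)*(g + 1)*(g - 3)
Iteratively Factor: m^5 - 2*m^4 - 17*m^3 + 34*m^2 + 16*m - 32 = (m + 1)*(m^4 - 3*m^3 - 14*m^2 + 48*m - 32) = (m - 2)*(m + 1)*(m^3 - m^2 - 16*m + 16) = (m - 2)*(m + 1)*(m + 4)*(m^2 - 5*m + 4) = (m - 4)*(m - 2)*(m + 1)*(m + 4)*(m - 1)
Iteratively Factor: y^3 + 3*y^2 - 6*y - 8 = (y + 1)*(y^2 + 2*y - 8) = (y + 1)*(y + 4)*(y - 2)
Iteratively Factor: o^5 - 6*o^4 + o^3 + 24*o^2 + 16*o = (o - 4)*(o^4 - 2*o^3 - 7*o^2 - 4*o) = (o - 4)*(o + 1)*(o^3 - 3*o^2 - 4*o) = (o - 4)^2*(o + 1)*(o^2 + o) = o*(o - 4)^2*(o + 1)*(o + 1)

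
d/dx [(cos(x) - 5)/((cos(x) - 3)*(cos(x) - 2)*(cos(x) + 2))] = 2*(cos(x)^3 - 9*cos(x)^2 + 15*cos(x) + 4)*sin(x)/((cos(x) - 3)^2*(cos(x) - 2)^2*(cos(x) + 2)^2)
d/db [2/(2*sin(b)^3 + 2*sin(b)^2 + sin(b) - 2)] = 2*(-4*sin(b) + 3*cos(2*b) - 4)*cos(b)/(2*sin(b)^3 + 2*sin(b)^2 + sin(b) - 2)^2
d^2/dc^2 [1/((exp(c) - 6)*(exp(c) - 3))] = (4*exp(3*c) - 27*exp(2*c) + 9*exp(c) + 162)*exp(c)/(exp(6*c) - 27*exp(5*c) + 297*exp(4*c) - 1701*exp(3*c) + 5346*exp(2*c) - 8748*exp(c) + 5832)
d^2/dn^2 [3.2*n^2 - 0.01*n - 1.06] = 6.40000000000000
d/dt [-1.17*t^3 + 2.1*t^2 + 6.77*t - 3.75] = -3.51*t^2 + 4.2*t + 6.77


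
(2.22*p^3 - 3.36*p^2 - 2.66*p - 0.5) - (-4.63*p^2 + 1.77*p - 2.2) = 2.22*p^3 + 1.27*p^2 - 4.43*p + 1.7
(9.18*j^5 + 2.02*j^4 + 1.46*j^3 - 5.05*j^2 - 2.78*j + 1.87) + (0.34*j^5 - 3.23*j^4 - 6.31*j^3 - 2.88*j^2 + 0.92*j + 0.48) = 9.52*j^5 - 1.21*j^4 - 4.85*j^3 - 7.93*j^2 - 1.86*j + 2.35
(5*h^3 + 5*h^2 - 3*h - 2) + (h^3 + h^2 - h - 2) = 6*h^3 + 6*h^2 - 4*h - 4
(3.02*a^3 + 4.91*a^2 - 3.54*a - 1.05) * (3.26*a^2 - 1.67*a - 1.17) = 9.8452*a^5 + 10.9632*a^4 - 23.2735*a^3 - 3.2559*a^2 + 5.8953*a + 1.2285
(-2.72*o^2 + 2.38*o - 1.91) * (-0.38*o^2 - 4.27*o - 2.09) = 1.0336*o^4 + 10.71*o^3 - 3.752*o^2 + 3.1815*o + 3.9919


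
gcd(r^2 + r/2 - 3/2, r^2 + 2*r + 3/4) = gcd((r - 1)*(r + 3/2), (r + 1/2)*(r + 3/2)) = r + 3/2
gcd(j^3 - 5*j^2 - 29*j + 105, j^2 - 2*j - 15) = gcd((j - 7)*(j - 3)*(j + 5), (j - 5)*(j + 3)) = 1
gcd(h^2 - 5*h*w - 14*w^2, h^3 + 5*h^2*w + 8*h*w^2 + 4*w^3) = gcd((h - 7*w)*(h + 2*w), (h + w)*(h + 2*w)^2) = h + 2*w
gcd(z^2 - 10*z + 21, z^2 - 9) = z - 3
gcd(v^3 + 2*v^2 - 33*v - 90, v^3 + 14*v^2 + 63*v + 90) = v^2 + 8*v + 15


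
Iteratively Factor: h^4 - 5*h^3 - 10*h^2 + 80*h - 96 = (h - 2)*(h^3 - 3*h^2 - 16*h + 48) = (h - 3)*(h - 2)*(h^2 - 16) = (h - 4)*(h - 3)*(h - 2)*(h + 4)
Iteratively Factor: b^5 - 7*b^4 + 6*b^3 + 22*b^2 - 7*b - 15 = (b - 1)*(b^4 - 6*b^3 + 22*b + 15) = (b - 1)*(b + 1)*(b^3 - 7*b^2 + 7*b + 15) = (b - 3)*(b - 1)*(b + 1)*(b^2 - 4*b - 5) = (b - 3)*(b - 1)*(b + 1)^2*(b - 5)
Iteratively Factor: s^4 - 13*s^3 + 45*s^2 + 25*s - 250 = (s + 2)*(s^3 - 15*s^2 + 75*s - 125) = (s - 5)*(s + 2)*(s^2 - 10*s + 25) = (s - 5)^2*(s + 2)*(s - 5)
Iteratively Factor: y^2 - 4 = (y + 2)*(y - 2)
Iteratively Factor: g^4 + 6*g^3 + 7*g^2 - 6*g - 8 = (g - 1)*(g^3 + 7*g^2 + 14*g + 8) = (g - 1)*(g + 1)*(g^2 + 6*g + 8) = (g - 1)*(g + 1)*(g + 2)*(g + 4)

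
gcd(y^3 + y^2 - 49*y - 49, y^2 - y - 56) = y + 7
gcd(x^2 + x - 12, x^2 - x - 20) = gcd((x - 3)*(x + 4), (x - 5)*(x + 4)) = x + 4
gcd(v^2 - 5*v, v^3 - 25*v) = v^2 - 5*v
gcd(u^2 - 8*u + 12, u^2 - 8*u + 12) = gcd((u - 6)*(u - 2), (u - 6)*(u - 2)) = u^2 - 8*u + 12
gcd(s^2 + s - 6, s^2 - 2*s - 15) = s + 3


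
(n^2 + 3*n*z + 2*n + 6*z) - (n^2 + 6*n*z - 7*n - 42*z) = -3*n*z + 9*n + 48*z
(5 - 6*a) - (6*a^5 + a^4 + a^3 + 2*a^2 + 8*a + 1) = -6*a^5 - a^4 - a^3 - 2*a^2 - 14*a + 4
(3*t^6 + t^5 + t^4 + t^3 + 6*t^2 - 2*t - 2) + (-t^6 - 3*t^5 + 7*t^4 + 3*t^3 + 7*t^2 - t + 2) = 2*t^6 - 2*t^5 + 8*t^4 + 4*t^3 + 13*t^2 - 3*t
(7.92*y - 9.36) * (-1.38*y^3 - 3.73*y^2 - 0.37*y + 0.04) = -10.9296*y^4 - 16.6248*y^3 + 31.9824*y^2 + 3.78*y - 0.3744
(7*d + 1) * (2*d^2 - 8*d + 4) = 14*d^3 - 54*d^2 + 20*d + 4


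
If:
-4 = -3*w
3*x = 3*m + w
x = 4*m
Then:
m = 4/27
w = 4/3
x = 16/27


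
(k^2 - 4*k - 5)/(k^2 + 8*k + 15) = (k^2 - 4*k - 5)/(k^2 + 8*k + 15)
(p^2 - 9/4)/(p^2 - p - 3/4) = (2*p + 3)/(2*p + 1)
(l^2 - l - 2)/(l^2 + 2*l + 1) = (l - 2)/(l + 1)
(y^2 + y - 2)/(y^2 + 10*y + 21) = (y^2 + y - 2)/(y^2 + 10*y + 21)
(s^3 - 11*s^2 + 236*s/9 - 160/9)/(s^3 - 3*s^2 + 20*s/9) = (s - 8)/s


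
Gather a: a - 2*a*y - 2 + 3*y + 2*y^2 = a*(1 - 2*y) + 2*y^2 + 3*y - 2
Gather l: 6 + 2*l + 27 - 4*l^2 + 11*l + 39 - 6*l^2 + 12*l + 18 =-10*l^2 + 25*l + 90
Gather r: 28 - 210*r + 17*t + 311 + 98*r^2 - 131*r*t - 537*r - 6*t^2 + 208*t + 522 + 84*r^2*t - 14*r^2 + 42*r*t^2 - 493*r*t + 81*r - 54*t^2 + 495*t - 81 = r^2*(84*t + 84) + r*(42*t^2 - 624*t - 666) - 60*t^2 + 720*t + 780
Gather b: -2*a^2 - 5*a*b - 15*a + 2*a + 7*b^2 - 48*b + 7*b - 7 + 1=-2*a^2 - 13*a + 7*b^2 + b*(-5*a - 41) - 6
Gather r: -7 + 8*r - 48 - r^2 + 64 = -r^2 + 8*r + 9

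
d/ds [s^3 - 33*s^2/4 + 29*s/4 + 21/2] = 3*s^2 - 33*s/2 + 29/4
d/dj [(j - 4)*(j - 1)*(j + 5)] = 3*j^2 - 21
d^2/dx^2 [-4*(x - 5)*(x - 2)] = -8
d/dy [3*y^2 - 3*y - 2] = 6*y - 3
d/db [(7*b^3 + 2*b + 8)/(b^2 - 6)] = (7*b^4 - 128*b^2 - 16*b - 12)/(b^4 - 12*b^2 + 36)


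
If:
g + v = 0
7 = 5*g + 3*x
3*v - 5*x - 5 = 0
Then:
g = 25/8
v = -25/8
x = -23/8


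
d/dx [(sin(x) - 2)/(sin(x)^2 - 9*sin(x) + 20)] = (4*sin(x) + cos(x)^2 + 1)*cos(x)/(sin(x)^2 - 9*sin(x) + 20)^2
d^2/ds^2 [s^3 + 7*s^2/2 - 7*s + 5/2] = 6*s + 7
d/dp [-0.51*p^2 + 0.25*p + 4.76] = 0.25 - 1.02*p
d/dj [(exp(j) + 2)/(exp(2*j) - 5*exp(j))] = (-exp(2*j) - 4*exp(j) + 10)*exp(-j)/(exp(2*j) - 10*exp(j) + 25)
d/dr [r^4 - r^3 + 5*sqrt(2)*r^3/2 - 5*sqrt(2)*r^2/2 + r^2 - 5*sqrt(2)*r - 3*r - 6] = 4*r^3 - 3*r^2 + 15*sqrt(2)*r^2/2 - 5*sqrt(2)*r + 2*r - 5*sqrt(2) - 3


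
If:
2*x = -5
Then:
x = -5/2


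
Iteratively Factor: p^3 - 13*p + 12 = (p + 4)*(p^2 - 4*p + 3) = (p - 3)*(p + 4)*(p - 1)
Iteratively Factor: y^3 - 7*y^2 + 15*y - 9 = (y - 3)*(y^2 - 4*y + 3) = (y - 3)*(y - 1)*(y - 3)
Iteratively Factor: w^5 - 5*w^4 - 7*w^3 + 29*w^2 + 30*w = (w + 1)*(w^4 - 6*w^3 - w^2 + 30*w) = w*(w + 1)*(w^3 - 6*w^2 - w + 30) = w*(w - 5)*(w + 1)*(w^2 - w - 6) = w*(w - 5)*(w + 1)*(w + 2)*(w - 3)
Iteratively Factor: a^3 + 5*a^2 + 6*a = (a + 2)*(a^2 + 3*a) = a*(a + 2)*(a + 3)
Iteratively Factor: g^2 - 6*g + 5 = (g - 1)*(g - 5)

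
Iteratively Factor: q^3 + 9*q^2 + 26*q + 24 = (q + 2)*(q^2 + 7*q + 12) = (q + 2)*(q + 4)*(q + 3)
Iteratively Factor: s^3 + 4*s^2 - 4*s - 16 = (s + 2)*(s^2 + 2*s - 8) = (s + 2)*(s + 4)*(s - 2)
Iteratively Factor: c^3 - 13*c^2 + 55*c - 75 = (c - 5)*(c^2 - 8*c + 15) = (c - 5)^2*(c - 3)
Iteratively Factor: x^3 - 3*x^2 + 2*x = (x - 1)*(x^2 - 2*x) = (x - 2)*(x - 1)*(x)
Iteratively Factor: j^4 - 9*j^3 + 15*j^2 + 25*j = (j)*(j^3 - 9*j^2 + 15*j + 25) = j*(j - 5)*(j^2 - 4*j - 5) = j*(j - 5)^2*(j + 1)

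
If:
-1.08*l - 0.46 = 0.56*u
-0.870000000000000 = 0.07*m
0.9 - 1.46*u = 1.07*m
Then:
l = -5.47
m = -12.43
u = 9.73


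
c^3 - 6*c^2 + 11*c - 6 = (c - 3)*(c - 2)*(c - 1)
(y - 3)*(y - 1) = y^2 - 4*y + 3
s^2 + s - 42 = (s - 6)*(s + 7)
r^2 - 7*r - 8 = (r - 8)*(r + 1)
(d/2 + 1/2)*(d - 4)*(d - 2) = d^3/2 - 5*d^2/2 + d + 4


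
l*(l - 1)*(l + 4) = l^3 + 3*l^2 - 4*l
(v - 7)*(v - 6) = v^2 - 13*v + 42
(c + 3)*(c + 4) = c^2 + 7*c + 12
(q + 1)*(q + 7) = q^2 + 8*q + 7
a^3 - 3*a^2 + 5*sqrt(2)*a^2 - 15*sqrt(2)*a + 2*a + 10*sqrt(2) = (a - 2)*(a - 1)*(a + 5*sqrt(2))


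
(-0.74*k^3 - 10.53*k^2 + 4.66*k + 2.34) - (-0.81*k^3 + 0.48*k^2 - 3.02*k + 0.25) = 0.0700000000000001*k^3 - 11.01*k^2 + 7.68*k + 2.09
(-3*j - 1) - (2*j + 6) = -5*j - 7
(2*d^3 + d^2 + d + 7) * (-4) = -8*d^3 - 4*d^2 - 4*d - 28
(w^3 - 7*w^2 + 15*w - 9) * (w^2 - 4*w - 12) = w^5 - 11*w^4 + 31*w^3 + 15*w^2 - 144*w + 108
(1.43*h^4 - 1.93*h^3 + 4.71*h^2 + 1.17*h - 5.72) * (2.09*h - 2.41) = 2.9887*h^5 - 7.48*h^4 + 14.4952*h^3 - 8.9058*h^2 - 14.7745*h + 13.7852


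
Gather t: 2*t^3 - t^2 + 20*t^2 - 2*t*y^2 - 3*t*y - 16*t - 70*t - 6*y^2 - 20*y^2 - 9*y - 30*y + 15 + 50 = 2*t^3 + 19*t^2 + t*(-2*y^2 - 3*y - 86) - 26*y^2 - 39*y + 65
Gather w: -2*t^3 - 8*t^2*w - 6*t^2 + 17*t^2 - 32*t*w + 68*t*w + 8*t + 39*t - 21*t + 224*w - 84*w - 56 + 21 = -2*t^3 + 11*t^2 + 26*t + w*(-8*t^2 + 36*t + 140) - 35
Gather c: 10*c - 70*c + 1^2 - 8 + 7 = -60*c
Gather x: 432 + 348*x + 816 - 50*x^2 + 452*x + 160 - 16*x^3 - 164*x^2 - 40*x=-16*x^3 - 214*x^2 + 760*x + 1408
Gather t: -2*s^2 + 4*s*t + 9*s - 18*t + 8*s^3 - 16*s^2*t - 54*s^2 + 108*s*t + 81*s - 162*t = 8*s^3 - 56*s^2 + 90*s + t*(-16*s^2 + 112*s - 180)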